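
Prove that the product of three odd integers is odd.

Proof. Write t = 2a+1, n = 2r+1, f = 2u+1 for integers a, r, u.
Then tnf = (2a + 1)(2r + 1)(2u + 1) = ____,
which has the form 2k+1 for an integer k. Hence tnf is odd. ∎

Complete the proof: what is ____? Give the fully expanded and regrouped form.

2(4aru + 2ar + 2au + a + 2ru + r + u) + 1

Expanding: (2a + 1)(2r + 1)(2u + 1) = 8aru + 4ar + 4au + 2a + 4ru + 2r + 2u + 1.
Every term except the constant is even, so this is 2(4aru + 2ar + 2au + a + 2ru + r + u) + 1,
and 4aru + 2ar + 2au + a + 2ru + r + u ∈ ℤ gives the required form.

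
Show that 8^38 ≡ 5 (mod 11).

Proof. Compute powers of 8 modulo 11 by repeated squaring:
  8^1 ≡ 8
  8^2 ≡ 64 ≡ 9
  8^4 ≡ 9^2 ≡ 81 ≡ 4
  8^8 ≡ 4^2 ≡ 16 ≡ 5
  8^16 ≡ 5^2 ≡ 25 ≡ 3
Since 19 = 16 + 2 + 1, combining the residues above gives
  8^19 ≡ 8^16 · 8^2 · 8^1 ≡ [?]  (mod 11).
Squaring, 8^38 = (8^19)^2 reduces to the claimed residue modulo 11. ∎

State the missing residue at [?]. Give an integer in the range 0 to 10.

Multiply the listed residues: 3 · 9 · 8 = 27 → 216.
Reducing modulo 11: 216 = 19·11 + 7, so 8^19 ≡ 7.

7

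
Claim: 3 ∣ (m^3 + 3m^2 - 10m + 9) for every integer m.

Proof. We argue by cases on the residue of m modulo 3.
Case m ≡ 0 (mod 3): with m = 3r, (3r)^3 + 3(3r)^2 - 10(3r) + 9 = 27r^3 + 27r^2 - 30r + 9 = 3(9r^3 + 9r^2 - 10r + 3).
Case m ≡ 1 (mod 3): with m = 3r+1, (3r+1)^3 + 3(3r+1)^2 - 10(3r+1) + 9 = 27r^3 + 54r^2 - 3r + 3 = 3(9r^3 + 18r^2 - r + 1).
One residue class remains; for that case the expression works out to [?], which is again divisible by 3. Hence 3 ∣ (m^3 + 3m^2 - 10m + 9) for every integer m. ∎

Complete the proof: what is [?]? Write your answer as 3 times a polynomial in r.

3(9r^3 + 27r^2 + 14r + 3)

The residues treated are {0, 1}, so the missing case is m ≡ 2 (mod 3); write m = 3r+2.
Then (3r+2)^3 + 3(3r+2)^2 - 10(3r+2) + 9 = 27r^3 + 81r^2 + 42r + 9 = 3(9r^3 + 27r^2 + 14r + 3).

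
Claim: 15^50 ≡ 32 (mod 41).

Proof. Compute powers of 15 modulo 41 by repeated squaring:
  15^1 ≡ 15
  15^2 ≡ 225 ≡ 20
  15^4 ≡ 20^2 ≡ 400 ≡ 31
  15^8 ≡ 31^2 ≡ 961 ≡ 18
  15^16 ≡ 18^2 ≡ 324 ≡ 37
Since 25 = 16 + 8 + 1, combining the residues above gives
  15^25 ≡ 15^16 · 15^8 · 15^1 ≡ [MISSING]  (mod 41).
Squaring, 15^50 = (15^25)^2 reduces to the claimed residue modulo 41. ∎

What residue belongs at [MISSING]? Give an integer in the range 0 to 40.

27

Multiply the listed residues: 37 · 18 · 15 = 666 → 9990.
Reducing modulo 41: 9990 = 243·41 + 27, so 15^25 ≡ 27.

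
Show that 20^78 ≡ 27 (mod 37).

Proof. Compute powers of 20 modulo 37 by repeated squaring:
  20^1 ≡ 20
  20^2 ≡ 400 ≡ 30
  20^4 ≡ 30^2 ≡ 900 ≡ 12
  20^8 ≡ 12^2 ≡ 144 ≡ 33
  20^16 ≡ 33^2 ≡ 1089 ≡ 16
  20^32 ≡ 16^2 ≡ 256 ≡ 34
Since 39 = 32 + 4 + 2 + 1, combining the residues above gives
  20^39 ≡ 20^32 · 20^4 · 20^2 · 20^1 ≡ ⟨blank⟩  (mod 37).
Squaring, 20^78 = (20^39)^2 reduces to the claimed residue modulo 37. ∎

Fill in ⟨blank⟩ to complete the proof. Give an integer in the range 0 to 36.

8

Multiply the listed residues: 34 · 12 · 30 · 20 = 408 → 12240 → 244800.
Reducing modulo 37: 244800 = 6616·37 + 8, so 20^39 ≡ 8.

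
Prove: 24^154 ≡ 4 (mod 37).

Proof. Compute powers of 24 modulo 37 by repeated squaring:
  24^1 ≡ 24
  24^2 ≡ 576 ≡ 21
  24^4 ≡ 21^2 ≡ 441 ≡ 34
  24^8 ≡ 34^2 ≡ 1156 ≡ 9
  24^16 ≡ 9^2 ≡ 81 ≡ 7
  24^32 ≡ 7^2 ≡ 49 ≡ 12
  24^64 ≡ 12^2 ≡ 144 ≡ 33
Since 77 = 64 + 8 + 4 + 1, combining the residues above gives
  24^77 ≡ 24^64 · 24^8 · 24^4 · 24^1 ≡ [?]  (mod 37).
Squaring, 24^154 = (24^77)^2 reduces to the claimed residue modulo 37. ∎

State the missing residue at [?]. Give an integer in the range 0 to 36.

24^64 · 24^8 · 24^4 · 24^1 ≡ 33 · 9 · 34 · 24 = 242352.
242352 mod 37 = 2, so 24^77 ≡ 2 (mod 37).

2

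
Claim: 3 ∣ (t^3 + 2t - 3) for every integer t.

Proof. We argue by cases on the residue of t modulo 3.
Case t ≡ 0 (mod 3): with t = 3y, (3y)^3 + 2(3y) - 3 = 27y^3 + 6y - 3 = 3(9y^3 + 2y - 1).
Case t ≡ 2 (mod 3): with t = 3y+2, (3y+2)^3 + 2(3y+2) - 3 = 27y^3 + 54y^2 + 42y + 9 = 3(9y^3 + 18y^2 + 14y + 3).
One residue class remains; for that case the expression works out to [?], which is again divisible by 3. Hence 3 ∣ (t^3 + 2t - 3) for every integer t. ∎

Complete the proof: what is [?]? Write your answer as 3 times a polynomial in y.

The residues treated are {0, 2}, so the missing case is t ≡ 1 (mod 3); write t = 3y+1.
Then (3y+1)^3 + 2(3y+1) - 3 = 27y^3 + 27y^2 + 15y = 3(9y^3 + 9y^2 + 5y).

3(9y^3 + 9y^2 + 5y)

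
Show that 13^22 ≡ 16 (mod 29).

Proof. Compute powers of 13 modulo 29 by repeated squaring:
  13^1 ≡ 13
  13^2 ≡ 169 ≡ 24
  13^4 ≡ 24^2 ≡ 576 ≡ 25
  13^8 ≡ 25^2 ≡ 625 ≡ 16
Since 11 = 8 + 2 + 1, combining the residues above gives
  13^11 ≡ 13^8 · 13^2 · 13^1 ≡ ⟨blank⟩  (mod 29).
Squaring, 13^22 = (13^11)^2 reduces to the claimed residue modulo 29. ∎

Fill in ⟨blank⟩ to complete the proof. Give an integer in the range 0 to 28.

13^8 · 13^2 · 13^1 ≡ 16 · 24 · 13 = 4992.
4992 mod 29 = 4, so 13^11 ≡ 4 (mod 29).

4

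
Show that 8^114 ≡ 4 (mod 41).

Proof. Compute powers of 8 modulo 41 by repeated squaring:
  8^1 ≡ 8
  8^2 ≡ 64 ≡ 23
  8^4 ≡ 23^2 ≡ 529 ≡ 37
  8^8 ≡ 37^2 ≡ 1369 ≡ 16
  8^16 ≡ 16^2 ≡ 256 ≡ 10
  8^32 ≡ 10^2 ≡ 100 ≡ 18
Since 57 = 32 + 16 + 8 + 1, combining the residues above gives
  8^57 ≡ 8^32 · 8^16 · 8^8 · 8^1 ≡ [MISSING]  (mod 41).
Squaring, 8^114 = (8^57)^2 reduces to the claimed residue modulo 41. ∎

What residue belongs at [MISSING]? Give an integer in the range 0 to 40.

8^32 · 8^16 · 8^8 · 8^1 ≡ 18 · 10 · 16 · 8 = 23040.
23040 mod 41 = 39, so 8^57 ≡ 39 (mod 41).

39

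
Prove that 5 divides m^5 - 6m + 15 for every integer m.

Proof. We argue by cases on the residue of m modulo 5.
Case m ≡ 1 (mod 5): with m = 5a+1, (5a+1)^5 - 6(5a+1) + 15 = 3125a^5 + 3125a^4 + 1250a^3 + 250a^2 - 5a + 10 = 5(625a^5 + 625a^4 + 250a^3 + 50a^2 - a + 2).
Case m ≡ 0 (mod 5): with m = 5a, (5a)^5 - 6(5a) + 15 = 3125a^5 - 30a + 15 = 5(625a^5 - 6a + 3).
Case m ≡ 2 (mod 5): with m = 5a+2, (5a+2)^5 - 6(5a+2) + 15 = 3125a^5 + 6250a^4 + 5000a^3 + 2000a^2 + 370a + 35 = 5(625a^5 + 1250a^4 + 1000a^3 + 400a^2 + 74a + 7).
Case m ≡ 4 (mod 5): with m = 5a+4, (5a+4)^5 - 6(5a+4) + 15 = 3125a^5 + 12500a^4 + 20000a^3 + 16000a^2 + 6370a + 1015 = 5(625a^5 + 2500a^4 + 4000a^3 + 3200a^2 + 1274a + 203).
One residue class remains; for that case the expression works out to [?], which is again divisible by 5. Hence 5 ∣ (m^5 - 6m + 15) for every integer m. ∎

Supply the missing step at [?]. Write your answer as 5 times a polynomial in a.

Only m ≡ 3 (mod 5) is unaccounted for. Put m = 5a+3:
(5a+3)^5 - 6(5a+3) + 15 expands to 3125a^5 + 9375a^4 + 11250a^3 + 6750a^2 + 1995a + 240,
and factoring out 5 leaves 5(625a^5 + 1875a^4 + 2250a^3 + 1350a^2 + 399a + 48).

5(625a^5 + 1875a^4 + 2250a^3 + 1350a^2 + 399a + 48)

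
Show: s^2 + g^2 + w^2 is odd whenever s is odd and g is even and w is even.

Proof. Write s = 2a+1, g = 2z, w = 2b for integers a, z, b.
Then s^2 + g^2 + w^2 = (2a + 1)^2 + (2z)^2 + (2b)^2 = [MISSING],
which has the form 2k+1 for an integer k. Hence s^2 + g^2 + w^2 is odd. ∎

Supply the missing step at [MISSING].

2(2a^2 + 2a + 2b^2 + 2z^2) + 1

Expanding: (2a + 1)^2 + (2z)^2 + (2b)^2 = 4a^2 + 4a + 4b^2 + 4z^2 + 1.
Every term except the constant is even, so this is 2(2a^2 + 2a + 2b^2 + 2z^2) + 1,
and 2a^2 + 2a + 2b^2 + 2z^2 ∈ ℤ gives the required form.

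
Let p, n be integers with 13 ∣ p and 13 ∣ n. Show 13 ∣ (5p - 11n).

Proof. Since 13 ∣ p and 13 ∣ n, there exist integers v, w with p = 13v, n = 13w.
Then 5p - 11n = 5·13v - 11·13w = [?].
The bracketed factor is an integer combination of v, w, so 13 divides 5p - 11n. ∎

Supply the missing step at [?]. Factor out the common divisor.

13(5v - 11w)

Pull the common 13 out of every term: 5·13v - 11·13w = 13(5v - 11w).
5v - 11w is an integer, which exhibits the divisibility.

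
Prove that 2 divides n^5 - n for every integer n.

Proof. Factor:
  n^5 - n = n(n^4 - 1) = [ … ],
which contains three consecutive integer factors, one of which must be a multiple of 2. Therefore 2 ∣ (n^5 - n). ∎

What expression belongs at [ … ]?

n^4 - 1 = (n^2 - 1)(n^2 + 1), and n^2 - 1 = (n-1)(n+1).
So n(n^4 - 1) = (n - 1)n(n + 1)(n^2 + 1).

(n - 1)n(n + 1)(n^2 + 1)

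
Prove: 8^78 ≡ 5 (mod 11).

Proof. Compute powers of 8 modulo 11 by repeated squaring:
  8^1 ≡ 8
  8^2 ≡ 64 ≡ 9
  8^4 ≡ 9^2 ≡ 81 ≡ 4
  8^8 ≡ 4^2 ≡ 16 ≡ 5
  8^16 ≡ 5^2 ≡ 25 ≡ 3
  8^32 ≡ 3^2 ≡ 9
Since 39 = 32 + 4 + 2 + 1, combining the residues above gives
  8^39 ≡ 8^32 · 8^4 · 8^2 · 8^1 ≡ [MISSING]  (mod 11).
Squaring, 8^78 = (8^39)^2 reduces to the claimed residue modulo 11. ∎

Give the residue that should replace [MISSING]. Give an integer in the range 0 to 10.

7

Multiply the listed residues: 9 · 4 · 9 · 8 = 36 → 324 → 2592.
Reducing modulo 11: 2592 = 235·11 + 7, so 8^39 ≡ 7.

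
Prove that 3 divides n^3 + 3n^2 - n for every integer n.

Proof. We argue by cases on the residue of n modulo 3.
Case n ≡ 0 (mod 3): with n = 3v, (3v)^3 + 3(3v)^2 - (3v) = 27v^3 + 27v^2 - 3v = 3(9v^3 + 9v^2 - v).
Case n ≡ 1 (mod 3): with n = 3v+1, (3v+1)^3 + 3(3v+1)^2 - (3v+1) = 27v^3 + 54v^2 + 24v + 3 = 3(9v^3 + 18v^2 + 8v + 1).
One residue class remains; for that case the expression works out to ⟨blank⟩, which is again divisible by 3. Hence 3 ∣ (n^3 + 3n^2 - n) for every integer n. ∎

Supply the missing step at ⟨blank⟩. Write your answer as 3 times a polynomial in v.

The residues treated are {0, 1}, so the missing case is n ≡ 2 (mod 3); write n = 3v+2.
Then (3v+2)^3 + 3(3v+2)^2 - (3v+2) = 27v^3 + 81v^2 + 69v + 18 = 3(9v^3 + 27v^2 + 23v + 6).

3(9v^3 + 27v^2 + 23v + 6)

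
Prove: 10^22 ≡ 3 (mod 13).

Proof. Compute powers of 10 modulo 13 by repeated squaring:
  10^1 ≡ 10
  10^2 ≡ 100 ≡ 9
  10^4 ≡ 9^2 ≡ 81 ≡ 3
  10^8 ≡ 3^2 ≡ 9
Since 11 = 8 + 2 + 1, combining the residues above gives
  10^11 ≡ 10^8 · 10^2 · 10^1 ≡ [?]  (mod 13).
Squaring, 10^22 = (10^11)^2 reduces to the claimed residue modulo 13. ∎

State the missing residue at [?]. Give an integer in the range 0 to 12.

10^8 · 10^2 · 10^1 ≡ 9 · 9 · 10 = 810.
810 mod 13 = 4, so 10^11 ≡ 4 (mod 13).

4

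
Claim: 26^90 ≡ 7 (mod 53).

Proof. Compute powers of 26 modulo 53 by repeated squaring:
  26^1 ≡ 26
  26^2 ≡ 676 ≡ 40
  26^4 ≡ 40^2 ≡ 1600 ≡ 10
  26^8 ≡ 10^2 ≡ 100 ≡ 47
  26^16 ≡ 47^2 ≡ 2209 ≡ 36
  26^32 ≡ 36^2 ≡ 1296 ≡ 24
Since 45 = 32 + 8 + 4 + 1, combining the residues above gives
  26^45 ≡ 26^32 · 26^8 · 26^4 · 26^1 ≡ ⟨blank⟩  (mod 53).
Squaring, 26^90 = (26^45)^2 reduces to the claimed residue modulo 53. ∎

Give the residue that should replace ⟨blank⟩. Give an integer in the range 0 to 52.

26^32 · 26^8 · 26^4 · 26^1 ≡ 24 · 47 · 10 · 26 = 293280.
293280 mod 53 = 31, so 26^45 ≡ 31 (mod 53).

31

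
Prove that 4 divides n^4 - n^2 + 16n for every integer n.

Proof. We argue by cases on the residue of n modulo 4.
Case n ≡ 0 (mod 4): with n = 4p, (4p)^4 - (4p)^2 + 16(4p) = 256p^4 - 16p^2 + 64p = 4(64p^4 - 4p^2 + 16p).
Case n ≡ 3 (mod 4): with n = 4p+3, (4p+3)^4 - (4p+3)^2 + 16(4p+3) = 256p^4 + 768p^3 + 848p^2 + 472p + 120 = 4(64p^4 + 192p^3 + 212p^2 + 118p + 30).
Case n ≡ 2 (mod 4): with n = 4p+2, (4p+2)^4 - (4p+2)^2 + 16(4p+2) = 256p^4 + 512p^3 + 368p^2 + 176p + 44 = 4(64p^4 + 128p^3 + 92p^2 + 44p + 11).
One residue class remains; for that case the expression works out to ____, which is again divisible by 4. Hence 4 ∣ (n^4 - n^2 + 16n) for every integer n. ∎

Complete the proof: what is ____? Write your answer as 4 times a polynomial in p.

Only n ≡ 1 (mod 4) is unaccounted for. Put n = 4p+1:
(4p+1)^4 - (4p+1)^2 + 16(4p+1) expands to 256p^4 + 256p^3 + 80p^2 + 72p + 16,
and factoring out 4 leaves 4(64p^4 + 64p^3 + 20p^2 + 18p + 4).

4(64p^4 + 64p^3 + 20p^2 + 18p + 4)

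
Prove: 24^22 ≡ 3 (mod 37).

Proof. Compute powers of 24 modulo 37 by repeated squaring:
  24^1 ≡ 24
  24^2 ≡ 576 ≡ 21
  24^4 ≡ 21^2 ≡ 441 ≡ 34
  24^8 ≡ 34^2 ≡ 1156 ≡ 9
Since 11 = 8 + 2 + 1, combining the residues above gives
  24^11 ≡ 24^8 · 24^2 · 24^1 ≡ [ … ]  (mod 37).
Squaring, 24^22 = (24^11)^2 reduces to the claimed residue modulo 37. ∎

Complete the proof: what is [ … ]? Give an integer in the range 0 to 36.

22

24^8 · 24^2 · 24^1 ≡ 9 · 21 · 24 = 4536.
4536 mod 37 = 22, so 24^11 ≡ 22 (mod 37).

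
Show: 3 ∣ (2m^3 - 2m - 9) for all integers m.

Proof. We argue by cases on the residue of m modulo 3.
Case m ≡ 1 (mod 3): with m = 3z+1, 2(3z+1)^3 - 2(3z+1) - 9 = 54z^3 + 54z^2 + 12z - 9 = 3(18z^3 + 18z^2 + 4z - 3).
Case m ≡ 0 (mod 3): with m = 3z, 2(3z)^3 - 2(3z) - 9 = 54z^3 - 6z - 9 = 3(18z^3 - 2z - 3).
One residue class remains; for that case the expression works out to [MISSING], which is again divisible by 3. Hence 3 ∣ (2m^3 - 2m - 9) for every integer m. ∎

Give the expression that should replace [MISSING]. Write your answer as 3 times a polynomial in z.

The residues treated are {1, 0}, so the missing case is m ≡ 2 (mod 3); write m = 3z+2.
Then 2(3z+2)^3 - 2(3z+2) - 9 = 54z^3 + 108z^2 + 66z + 3 = 3(18z^3 + 36z^2 + 22z + 1).

3(18z^3 + 36z^2 + 22z + 1)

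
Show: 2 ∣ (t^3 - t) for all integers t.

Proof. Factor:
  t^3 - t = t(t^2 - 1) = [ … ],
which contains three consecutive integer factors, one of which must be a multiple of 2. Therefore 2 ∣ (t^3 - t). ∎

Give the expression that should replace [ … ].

(t - 1)t(t + 1)

t(t^2 - 1) = t(t - 1)(t + 1) = (t - 1)t(t + 1).
These three factors are consecutive integers, so their product is divisible by 2.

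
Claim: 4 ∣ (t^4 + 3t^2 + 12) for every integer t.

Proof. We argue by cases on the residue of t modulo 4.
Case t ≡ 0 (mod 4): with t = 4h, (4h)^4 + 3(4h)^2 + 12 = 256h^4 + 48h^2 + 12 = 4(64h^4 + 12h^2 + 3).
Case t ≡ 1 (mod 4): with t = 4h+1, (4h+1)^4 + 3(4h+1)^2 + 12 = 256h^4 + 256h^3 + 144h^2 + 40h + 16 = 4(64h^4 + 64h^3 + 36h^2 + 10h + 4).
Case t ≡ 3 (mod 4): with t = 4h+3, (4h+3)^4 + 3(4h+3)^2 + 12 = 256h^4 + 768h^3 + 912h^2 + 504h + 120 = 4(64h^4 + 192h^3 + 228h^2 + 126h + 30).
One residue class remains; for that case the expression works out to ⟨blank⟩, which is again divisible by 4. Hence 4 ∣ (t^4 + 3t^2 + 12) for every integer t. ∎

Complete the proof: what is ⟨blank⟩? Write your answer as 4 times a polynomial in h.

Only t ≡ 2 (mod 4) is unaccounted for. Put t = 4h+2:
(4h+2)^4 + 3(4h+2)^2 + 12 expands to 256h^4 + 512h^3 + 432h^2 + 176h + 40,
and factoring out 4 leaves 4(64h^4 + 128h^3 + 108h^2 + 44h + 10).

4(64h^4 + 128h^3 + 108h^2 + 44h + 10)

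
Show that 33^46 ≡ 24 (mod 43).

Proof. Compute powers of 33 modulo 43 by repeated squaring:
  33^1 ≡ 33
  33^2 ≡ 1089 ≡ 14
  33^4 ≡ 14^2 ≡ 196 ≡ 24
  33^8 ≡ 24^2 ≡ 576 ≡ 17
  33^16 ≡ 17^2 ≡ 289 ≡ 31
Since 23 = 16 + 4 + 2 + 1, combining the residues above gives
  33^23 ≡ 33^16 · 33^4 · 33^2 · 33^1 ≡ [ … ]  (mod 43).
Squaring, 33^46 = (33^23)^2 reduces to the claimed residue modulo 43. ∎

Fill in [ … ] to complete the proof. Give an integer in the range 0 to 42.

29

33^16 · 33^4 · 33^2 · 33^1 ≡ 31 · 24 · 14 · 33 = 343728.
343728 mod 43 = 29, so 33^23 ≡ 29 (mod 43).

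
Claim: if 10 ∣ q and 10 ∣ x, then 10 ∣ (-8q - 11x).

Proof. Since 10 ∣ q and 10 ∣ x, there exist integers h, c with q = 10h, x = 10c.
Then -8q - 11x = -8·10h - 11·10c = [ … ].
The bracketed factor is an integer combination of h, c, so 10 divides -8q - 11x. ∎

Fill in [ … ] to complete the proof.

Each term has a factor of 10: -8·10h - 11·10c = 10·(-11c - 8h).
Since -11c - 8h is an integer, 10 ∣ (-8q - 11x).

10(-11c - 8h)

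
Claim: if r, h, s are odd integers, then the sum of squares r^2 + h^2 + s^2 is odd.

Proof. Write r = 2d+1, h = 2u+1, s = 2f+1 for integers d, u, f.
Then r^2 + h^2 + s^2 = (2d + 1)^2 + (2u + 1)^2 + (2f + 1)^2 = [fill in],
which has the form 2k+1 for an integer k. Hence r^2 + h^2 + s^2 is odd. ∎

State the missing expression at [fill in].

Expanding: (2d + 1)^2 + (2u + 1)^2 + (2f + 1)^2 = 4d^2 + 4d + 4f^2 + 4f + 4u^2 + 4u + 3.
Every term except the constant is even, so this is 2(2d^2 + 2d + 2f^2 + 2f + 2u^2 + 2u + 1) + 1,
and 2d^2 + 2d + 2f^2 + 2f + 2u^2 + 2u + 1 ∈ ℤ gives the required form.

2(2d^2 + 2d + 2f^2 + 2f + 2u^2 + 2u + 1) + 1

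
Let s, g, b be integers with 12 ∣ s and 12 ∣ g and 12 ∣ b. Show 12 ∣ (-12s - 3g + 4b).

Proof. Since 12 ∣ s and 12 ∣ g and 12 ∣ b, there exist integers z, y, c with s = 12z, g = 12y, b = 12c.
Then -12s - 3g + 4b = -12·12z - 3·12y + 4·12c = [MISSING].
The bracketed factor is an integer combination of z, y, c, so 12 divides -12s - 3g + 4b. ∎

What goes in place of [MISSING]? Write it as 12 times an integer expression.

Each term has a factor of 12: -12·12z - 3·12y + 4·12c = 12·(4c - 3y - 12z).
Since 4c - 3y - 12z is an integer, 12 ∣ (-12s - 3g + 4b).

12(4c - 3y - 12z)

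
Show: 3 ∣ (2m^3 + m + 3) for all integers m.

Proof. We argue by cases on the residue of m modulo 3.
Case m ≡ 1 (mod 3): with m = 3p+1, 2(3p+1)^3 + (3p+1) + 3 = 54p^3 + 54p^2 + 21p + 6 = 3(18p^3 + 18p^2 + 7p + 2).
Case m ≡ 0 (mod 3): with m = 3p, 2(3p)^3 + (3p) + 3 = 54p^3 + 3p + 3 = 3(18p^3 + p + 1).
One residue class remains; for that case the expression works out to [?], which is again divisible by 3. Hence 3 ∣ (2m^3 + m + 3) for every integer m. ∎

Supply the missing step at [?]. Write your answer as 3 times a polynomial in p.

Only m ≡ 2 (mod 3) is unaccounted for. Put m = 3p+2:
2(3p+2)^3 + (3p+2) + 3 expands to 54p^3 + 108p^2 + 75p + 21,
and factoring out 3 leaves 3(18p^3 + 36p^2 + 25p + 7).

3(18p^3 + 36p^2 + 25p + 7)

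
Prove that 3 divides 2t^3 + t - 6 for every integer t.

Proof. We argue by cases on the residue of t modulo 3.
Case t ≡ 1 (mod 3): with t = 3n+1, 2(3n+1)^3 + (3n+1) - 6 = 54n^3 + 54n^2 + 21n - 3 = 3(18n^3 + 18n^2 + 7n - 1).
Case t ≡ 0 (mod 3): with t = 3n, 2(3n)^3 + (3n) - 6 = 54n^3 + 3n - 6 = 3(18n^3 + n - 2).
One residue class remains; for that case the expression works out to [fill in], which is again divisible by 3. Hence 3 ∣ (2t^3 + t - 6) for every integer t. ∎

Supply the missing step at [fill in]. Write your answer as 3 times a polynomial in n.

Only t ≡ 2 (mod 3) is unaccounted for. Put t = 3n+2:
2(3n+2)^3 + (3n+2) - 6 expands to 54n^3 + 108n^2 + 75n + 12,
and factoring out 3 leaves 3(18n^3 + 36n^2 + 25n + 4).

3(18n^3 + 36n^2 + 25n + 4)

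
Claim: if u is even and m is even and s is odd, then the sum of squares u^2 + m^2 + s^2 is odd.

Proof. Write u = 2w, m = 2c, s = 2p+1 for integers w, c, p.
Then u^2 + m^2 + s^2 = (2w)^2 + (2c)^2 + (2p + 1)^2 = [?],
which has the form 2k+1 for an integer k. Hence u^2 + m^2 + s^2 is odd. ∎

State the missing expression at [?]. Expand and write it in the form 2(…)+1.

Expanding: (2w)^2 + (2c)^2 + (2p + 1)^2 = 4c^2 + 4p^2 + 4p + 4w^2 + 1.
Every term except the constant is even, so this is 2(2c^2 + 2p^2 + 2p + 2w^2) + 1,
and 2c^2 + 2p^2 + 2p + 2w^2 ∈ ℤ gives the required form.

2(2c^2 + 2p^2 + 2p + 2w^2) + 1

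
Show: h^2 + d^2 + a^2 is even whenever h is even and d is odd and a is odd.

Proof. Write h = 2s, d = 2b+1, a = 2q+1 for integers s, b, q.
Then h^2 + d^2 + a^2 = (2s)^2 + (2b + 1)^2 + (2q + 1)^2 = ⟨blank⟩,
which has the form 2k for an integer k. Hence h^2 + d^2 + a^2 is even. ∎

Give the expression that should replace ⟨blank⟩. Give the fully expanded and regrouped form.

Expanding: (2s)^2 + (2b + 1)^2 + (2q + 1)^2 = 4b^2 + 4b + 4q^2 + 4q + 4s^2 + 2.
Every term is even; pulling out the factor of 2 gives 2(2b^2 + 2b + 2q^2 + 2q + 2s^2 + 1).

2(2b^2 + 2b + 2q^2 + 2q + 2s^2 + 1)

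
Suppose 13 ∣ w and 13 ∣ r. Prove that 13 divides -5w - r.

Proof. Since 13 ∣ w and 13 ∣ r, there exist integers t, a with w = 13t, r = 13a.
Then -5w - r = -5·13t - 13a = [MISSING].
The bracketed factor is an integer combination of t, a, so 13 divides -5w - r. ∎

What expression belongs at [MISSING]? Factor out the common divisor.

Pull the common 13 out of every term: -5·13t - 13a = 13(-a - 5t).
-a - 5t is an integer, which exhibits the divisibility.

13(-a - 5t)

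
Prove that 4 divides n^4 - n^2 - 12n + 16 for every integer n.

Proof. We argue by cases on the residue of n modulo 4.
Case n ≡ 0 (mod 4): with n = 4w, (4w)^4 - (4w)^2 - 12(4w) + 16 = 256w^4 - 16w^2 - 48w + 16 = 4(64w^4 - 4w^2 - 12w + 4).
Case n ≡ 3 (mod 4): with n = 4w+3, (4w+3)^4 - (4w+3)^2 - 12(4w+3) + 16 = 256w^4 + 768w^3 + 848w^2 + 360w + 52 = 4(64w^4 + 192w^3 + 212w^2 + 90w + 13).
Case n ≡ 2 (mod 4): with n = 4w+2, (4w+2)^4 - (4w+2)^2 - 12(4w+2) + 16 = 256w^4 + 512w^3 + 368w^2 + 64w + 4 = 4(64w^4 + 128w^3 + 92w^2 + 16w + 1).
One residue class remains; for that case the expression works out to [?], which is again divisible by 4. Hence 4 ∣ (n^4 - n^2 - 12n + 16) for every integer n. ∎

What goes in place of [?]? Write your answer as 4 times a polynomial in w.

Only n ≡ 1 (mod 4) is unaccounted for. Put n = 4w+1:
(4w+1)^4 - (4w+1)^2 - 12(4w+1) + 16 expands to 256w^4 + 256w^3 + 80w^2 - 40w + 4,
and factoring out 4 leaves 4(64w^4 + 64w^3 + 20w^2 - 10w + 1).

4(64w^4 + 64w^3 + 20w^2 - 10w + 1)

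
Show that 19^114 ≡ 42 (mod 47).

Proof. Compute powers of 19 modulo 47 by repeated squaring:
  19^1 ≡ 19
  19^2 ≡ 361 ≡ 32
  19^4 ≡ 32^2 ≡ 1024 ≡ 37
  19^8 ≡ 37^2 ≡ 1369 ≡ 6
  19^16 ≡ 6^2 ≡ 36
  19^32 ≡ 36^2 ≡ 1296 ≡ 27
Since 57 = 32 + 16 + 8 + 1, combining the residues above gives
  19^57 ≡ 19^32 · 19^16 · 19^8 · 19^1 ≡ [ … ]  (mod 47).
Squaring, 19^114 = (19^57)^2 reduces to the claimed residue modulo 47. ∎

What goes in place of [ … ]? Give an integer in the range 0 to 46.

29

Multiply the listed residues: 27 · 36 · 6 · 19 = 972 → 5832 → 110808.
Reducing modulo 47: 110808 = 2357·47 + 29, so 19^57 ≡ 29.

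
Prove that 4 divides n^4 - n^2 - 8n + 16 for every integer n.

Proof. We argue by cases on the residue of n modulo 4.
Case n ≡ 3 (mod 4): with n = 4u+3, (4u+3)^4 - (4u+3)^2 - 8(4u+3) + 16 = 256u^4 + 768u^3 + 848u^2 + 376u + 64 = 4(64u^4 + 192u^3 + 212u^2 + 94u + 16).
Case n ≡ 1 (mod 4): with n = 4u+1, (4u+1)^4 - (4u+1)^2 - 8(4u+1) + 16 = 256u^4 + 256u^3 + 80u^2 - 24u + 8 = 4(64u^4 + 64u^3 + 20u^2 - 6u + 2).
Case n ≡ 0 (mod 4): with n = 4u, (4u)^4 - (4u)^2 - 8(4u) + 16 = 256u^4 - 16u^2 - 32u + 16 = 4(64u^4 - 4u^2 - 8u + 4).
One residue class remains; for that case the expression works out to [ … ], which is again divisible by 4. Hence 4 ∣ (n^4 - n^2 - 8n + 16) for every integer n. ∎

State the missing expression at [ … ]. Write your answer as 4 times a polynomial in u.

Only n ≡ 2 (mod 4) is unaccounted for. Put n = 4u+2:
(4u+2)^4 - (4u+2)^2 - 8(4u+2) + 16 expands to 256u^4 + 512u^3 + 368u^2 + 80u + 12,
and factoring out 4 leaves 4(64u^4 + 128u^3 + 92u^2 + 20u + 3).

4(64u^4 + 128u^3 + 92u^2 + 20u + 3)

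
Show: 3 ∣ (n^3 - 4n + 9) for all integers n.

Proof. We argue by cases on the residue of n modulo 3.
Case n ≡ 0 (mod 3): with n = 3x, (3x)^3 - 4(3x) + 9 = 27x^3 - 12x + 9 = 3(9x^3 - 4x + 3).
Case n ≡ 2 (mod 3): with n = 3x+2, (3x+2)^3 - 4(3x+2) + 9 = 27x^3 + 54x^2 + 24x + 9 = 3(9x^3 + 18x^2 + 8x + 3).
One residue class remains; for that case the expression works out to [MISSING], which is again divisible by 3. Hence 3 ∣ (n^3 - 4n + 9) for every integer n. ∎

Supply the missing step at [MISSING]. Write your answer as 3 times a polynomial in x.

Only n ≡ 1 (mod 3) is unaccounted for. Put n = 3x+1:
(3x+1)^3 - 4(3x+1) + 9 expands to 27x^3 + 27x^2 - 3x + 6,
and factoring out 3 leaves 3(9x^3 + 9x^2 - x + 2).

3(9x^3 + 9x^2 - x + 2)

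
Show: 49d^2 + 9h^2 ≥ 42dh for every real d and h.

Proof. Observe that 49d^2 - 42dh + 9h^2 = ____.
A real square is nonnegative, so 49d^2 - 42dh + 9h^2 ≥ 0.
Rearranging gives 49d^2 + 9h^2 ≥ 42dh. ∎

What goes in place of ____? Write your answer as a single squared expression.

(7d - 3h)^2

49d^2 - 42dh + 9h^2 is a perfect-square trinomial: the outer terms are (7d)^2 and (3h)^2, and the cross term is -2·7d·3h.
So 49d^2 - 42dh + 9h^2 = (7d - 3h)^2 ≥ 0.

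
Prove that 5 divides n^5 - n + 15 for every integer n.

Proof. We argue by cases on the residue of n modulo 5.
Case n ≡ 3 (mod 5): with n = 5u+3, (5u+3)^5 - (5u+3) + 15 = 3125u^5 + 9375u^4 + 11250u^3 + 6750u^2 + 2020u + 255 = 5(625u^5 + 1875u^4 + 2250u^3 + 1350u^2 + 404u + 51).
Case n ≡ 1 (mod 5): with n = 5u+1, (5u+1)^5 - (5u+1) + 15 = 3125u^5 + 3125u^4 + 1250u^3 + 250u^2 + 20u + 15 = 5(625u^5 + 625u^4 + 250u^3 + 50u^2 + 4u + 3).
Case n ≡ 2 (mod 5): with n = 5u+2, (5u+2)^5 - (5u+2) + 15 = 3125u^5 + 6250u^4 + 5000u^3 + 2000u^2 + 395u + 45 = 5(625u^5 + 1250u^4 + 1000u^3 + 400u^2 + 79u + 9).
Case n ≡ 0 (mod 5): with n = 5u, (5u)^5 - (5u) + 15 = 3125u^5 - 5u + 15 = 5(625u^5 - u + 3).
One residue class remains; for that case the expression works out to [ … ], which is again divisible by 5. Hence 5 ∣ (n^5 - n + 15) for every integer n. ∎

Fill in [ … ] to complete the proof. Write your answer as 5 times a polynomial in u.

5(625u^5 + 2500u^4 + 4000u^3 + 3200u^2 + 1279u + 207)

The residues treated are {3, 1, 2, 0}, so the missing case is n ≡ 4 (mod 5); write n = 5u+4.
Then (5u+4)^5 - (5u+4) + 15 = 3125u^5 + 12500u^4 + 20000u^3 + 16000u^2 + 6395u + 1035 = 5(625u^5 + 2500u^4 + 4000u^3 + 3200u^2 + 1279u + 207).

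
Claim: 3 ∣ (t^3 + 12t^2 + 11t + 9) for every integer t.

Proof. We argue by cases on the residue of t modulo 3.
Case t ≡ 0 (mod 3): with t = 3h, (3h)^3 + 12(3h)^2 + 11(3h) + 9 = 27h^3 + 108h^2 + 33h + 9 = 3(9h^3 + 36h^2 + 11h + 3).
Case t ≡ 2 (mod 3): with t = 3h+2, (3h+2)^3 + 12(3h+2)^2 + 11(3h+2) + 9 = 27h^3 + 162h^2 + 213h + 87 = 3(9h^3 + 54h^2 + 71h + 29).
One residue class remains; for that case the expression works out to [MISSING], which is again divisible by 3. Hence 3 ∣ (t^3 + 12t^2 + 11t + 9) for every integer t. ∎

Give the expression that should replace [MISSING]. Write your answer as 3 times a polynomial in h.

The residues treated are {0, 2}, so the missing case is t ≡ 1 (mod 3); write t = 3h+1.
Then (3h+1)^3 + 12(3h+1)^2 + 11(3h+1) + 9 = 27h^3 + 135h^2 + 114h + 33 = 3(9h^3 + 45h^2 + 38h + 11).

3(9h^3 + 45h^2 + 38h + 11)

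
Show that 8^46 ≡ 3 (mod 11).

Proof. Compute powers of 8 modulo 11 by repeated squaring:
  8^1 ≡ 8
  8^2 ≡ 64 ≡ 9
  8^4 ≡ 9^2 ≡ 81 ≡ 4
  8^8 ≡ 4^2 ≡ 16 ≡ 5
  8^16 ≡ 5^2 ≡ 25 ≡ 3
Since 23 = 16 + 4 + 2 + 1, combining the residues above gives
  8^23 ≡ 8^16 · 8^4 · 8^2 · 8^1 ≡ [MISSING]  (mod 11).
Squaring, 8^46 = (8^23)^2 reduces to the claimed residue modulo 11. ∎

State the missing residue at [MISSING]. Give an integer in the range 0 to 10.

8^16 · 8^4 · 8^2 · 8^1 ≡ 3 · 4 · 9 · 8 = 864.
864 mod 11 = 6, so 8^23 ≡ 6 (mod 11).

6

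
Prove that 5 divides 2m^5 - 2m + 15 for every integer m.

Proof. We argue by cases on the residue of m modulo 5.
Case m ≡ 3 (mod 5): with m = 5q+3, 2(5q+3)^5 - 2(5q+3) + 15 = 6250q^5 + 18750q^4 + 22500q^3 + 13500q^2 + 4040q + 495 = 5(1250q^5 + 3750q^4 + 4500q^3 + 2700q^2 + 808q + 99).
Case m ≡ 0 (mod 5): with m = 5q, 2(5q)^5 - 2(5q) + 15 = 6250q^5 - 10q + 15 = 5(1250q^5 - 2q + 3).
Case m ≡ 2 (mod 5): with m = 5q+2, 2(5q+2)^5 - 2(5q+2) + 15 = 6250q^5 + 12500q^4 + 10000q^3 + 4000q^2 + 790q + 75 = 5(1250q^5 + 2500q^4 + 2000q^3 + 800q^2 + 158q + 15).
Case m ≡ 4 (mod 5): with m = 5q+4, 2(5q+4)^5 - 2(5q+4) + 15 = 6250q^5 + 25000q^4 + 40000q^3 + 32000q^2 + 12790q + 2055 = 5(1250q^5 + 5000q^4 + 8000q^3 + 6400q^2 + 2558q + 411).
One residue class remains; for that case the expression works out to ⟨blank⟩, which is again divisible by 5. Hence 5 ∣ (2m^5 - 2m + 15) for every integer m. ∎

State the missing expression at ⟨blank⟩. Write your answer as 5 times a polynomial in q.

5(1250q^5 + 1250q^4 + 500q^3 + 100q^2 + 8q + 3)

Only m ≡ 1 (mod 5) is unaccounted for. Put m = 5q+1:
2(5q+1)^5 - 2(5q+1) + 15 expands to 6250q^5 + 6250q^4 + 2500q^3 + 500q^2 + 40q + 15,
and factoring out 5 leaves 5(1250q^5 + 1250q^4 + 500q^3 + 100q^2 + 8q + 3).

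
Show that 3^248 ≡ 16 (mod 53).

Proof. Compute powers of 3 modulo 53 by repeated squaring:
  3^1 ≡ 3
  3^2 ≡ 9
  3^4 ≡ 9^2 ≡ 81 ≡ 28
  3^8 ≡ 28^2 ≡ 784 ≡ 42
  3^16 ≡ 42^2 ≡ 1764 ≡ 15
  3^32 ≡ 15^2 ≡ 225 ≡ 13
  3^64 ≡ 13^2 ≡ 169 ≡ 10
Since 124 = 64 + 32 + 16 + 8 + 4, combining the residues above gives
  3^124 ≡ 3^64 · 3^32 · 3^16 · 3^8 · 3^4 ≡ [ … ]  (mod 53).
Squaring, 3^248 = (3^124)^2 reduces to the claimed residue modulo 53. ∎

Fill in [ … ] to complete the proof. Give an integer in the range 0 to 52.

3^64 · 3^32 · 3^16 · 3^8 · 3^4 ≡ 10 · 13 · 15 · 42 · 28 = 2293200.
2293200 mod 53 = 49, so 3^124 ≡ 49 (mod 53).

49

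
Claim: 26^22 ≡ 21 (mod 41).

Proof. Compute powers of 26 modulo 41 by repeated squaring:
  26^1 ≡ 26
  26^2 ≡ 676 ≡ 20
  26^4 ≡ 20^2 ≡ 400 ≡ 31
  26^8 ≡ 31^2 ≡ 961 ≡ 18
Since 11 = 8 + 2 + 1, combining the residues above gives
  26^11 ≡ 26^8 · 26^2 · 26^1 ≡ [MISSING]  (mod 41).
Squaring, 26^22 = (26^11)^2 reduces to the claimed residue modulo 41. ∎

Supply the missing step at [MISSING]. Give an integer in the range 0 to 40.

Multiply the listed residues: 18 · 20 · 26 = 360 → 9360.
Reducing modulo 41: 9360 = 228·41 + 12, so 26^11 ≡ 12.

12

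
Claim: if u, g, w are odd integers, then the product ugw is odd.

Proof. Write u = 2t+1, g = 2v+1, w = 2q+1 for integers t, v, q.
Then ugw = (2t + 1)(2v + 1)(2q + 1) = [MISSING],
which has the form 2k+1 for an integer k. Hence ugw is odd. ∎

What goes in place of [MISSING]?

2(4qtv + 2qt + 2qv + q + 2tv + t + v) + 1

Expanding: (2t + 1)(2v + 1)(2q + 1) = 8qtv + 4qt + 4qv + 2q + 4tv + 2t + 2v + 1.
Every term except the constant is even, so this is 2(4qtv + 2qt + 2qv + q + 2tv + t + v) + 1,
and 4qtv + 2qt + 2qv + q + 2tv + t + v ∈ ℤ gives the required form.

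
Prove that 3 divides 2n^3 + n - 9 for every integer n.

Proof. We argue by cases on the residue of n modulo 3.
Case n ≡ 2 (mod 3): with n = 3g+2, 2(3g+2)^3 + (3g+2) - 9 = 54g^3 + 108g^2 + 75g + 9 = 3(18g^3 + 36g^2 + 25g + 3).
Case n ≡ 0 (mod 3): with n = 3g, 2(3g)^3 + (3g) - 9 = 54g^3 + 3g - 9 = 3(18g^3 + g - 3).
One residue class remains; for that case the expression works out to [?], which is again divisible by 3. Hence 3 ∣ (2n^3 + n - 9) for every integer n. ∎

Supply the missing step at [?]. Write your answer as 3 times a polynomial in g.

The residues treated are {2, 0}, so the missing case is n ≡ 1 (mod 3); write n = 3g+1.
Then 2(3g+1)^3 + (3g+1) - 9 = 54g^3 + 54g^2 + 21g - 6 = 3(18g^3 + 18g^2 + 7g - 2).

3(18g^3 + 18g^2 + 7g - 2)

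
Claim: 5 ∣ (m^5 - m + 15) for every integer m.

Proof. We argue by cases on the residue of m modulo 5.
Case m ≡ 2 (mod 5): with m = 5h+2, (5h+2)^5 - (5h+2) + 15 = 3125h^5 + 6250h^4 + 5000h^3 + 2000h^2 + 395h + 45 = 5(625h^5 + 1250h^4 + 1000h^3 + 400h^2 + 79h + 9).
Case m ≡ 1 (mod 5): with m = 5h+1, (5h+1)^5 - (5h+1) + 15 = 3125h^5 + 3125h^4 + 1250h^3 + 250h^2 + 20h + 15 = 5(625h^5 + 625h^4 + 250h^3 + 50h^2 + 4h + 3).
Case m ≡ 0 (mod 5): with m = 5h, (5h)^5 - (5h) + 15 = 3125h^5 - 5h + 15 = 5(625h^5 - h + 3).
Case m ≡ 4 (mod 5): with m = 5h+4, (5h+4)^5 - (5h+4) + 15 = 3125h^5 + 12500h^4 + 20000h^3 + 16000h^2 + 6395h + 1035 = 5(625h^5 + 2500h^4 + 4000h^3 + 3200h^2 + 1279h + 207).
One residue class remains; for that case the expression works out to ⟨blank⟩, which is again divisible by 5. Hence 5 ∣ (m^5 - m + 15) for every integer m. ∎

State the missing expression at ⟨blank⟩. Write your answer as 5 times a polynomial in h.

5(625h^5 + 1875h^4 + 2250h^3 + 1350h^2 + 404h + 51)

The residues treated are {2, 1, 0, 4}, so the missing case is m ≡ 3 (mod 5); write m = 5h+3.
Then (5h+3)^5 - (5h+3) + 15 = 3125h^5 + 9375h^4 + 11250h^3 + 6750h^2 + 2020h + 255 = 5(625h^5 + 1875h^4 + 2250h^3 + 1350h^2 + 404h + 51).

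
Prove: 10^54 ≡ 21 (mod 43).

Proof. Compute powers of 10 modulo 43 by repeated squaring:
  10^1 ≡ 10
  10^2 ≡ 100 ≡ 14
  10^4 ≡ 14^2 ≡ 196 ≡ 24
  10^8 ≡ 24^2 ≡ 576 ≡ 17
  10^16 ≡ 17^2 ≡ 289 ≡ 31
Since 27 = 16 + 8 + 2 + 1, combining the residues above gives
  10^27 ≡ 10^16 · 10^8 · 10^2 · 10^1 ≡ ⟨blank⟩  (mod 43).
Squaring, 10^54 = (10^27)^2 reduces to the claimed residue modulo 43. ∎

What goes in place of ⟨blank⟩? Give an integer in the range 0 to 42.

Multiply the listed residues: 31 · 17 · 14 · 10 = 527 → 7378 → 73780.
Reducing modulo 43: 73780 = 1715·43 + 35, so 10^27 ≡ 35.

35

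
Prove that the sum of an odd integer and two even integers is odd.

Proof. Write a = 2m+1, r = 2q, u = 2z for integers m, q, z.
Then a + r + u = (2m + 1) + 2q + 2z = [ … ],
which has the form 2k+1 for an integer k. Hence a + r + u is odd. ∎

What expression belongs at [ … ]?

(2m + 1) + 2q + 2z = 2m + 2q + 2z + 1
= 2(m + q + z) + 1.
Since m + q + z is an integer, the sum is of the form 2k+1 for an integer k.

2(m + q + z) + 1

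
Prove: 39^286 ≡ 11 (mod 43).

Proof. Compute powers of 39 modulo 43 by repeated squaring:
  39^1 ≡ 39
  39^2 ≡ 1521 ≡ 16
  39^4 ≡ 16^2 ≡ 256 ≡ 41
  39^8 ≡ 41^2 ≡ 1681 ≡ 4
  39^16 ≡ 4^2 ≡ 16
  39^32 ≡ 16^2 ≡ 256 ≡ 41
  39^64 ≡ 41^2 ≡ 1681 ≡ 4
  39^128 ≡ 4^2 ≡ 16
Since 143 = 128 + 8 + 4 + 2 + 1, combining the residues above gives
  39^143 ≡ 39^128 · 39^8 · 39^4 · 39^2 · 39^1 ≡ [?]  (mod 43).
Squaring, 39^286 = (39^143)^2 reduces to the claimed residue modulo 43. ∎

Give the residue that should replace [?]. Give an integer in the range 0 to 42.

22

39^128 · 39^8 · 39^4 · 39^2 · 39^1 ≡ 16 · 4 · 41 · 16 · 39 = 1637376.
1637376 mod 43 = 22, so 39^143 ≡ 22 (mod 43).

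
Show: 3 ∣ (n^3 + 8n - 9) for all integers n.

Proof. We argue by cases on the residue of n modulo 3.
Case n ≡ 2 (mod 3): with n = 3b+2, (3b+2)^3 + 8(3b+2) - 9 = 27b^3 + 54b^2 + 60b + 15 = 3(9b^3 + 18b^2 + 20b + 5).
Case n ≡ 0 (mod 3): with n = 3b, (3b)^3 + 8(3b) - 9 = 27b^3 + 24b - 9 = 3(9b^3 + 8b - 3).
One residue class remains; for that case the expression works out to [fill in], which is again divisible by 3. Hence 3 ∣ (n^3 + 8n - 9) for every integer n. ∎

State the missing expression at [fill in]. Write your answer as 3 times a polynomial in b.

The residues treated are {2, 0}, so the missing case is n ≡ 1 (mod 3); write n = 3b+1.
Then (3b+1)^3 + 8(3b+1) - 9 = 27b^3 + 27b^2 + 33b = 3(9b^3 + 9b^2 + 11b).

3(9b^3 + 9b^2 + 11b)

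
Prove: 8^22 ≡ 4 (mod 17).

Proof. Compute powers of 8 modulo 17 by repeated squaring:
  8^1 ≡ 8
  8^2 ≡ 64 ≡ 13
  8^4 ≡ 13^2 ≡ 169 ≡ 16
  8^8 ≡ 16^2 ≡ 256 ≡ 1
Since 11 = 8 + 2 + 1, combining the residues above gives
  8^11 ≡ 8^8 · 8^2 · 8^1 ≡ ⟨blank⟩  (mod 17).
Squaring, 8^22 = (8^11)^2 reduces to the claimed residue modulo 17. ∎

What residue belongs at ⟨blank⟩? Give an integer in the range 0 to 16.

Multiply the listed residues: 1 · 13 · 8 = 13 → 104.
Reducing modulo 17: 104 = 6·17 + 2, so 8^11 ≡ 2.

2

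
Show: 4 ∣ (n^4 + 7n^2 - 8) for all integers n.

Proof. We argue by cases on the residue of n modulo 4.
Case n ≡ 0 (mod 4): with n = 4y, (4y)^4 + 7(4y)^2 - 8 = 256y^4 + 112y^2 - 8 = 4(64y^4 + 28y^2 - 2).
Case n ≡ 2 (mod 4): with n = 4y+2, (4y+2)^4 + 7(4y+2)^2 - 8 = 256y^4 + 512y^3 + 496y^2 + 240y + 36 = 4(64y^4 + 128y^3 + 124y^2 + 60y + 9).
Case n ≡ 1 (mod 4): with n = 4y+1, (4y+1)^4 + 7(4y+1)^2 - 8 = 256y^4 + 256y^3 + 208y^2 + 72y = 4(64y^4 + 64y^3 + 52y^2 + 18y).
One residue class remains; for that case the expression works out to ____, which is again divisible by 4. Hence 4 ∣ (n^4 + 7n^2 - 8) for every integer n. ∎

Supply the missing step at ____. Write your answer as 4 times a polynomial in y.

Only n ≡ 3 (mod 4) is unaccounted for. Put n = 4y+3:
(4y+3)^4 + 7(4y+3)^2 - 8 expands to 256y^4 + 768y^3 + 976y^2 + 600y + 136,
and factoring out 4 leaves 4(64y^4 + 192y^3 + 244y^2 + 150y + 34).

4(64y^4 + 192y^3 + 244y^2 + 150y + 34)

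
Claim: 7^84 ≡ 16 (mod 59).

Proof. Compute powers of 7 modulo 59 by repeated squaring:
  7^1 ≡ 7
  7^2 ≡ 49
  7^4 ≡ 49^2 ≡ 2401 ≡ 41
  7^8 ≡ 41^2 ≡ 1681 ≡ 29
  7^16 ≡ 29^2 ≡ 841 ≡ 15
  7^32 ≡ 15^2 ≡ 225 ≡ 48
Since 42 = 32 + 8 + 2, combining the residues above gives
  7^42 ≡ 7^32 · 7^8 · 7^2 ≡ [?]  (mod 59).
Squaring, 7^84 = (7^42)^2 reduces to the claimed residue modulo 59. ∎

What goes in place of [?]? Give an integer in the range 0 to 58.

7^32 · 7^8 · 7^2 ≡ 48 · 29 · 49 = 68208.
68208 mod 59 = 4, so 7^42 ≡ 4 (mod 59).

4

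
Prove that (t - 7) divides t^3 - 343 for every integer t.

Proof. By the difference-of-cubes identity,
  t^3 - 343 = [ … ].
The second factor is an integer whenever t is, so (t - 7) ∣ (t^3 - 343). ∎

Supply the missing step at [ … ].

(t - 7)(t^2 + 7t + 49)

a^3 - b^3 = (a - b)(a^2 + ab + b^2). With a = t, b = 7:
t^3 - 343 = (t - 7)(t^2 + 7t + 49).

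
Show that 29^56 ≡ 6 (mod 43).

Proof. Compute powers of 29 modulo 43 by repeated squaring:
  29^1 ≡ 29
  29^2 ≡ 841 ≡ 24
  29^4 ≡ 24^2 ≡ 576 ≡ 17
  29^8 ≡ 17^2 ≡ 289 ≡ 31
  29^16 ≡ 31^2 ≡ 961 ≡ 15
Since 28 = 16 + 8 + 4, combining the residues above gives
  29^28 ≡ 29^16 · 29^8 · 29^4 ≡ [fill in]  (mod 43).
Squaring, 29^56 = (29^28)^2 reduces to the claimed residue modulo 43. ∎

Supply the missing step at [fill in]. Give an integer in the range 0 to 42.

36

Multiply the listed residues: 15 · 31 · 17 = 465 → 7905.
Reducing modulo 43: 7905 = 183·43 + 36, so 29^28 ≡ 36.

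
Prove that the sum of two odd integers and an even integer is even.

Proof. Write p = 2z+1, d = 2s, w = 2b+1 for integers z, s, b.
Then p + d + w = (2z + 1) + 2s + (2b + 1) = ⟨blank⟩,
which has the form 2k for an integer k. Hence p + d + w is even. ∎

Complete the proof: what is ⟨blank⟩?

(2z + 1) + 2s + (2b + 1) = 2b + 2s + 2z + 2
= 2(b + s + z + 1).
Since b + s + z + 1 is an integer, the sum is of the form 2k for an integer k.

2(b + s + z + 1)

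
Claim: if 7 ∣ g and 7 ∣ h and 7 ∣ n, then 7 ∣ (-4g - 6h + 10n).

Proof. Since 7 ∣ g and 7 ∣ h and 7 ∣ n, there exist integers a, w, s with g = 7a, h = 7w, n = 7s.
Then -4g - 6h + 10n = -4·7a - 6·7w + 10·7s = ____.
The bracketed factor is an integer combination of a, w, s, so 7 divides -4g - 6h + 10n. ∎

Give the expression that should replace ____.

7(-4a + 10s - 6w)

Each term has a factor of 7: -4·7a - 6·7w + 10·7s = 7·(-4a + 10s - 6w).
Since -4a + 10s - 6w is an integer, 7 ∣ (-4g - 6h + 10n).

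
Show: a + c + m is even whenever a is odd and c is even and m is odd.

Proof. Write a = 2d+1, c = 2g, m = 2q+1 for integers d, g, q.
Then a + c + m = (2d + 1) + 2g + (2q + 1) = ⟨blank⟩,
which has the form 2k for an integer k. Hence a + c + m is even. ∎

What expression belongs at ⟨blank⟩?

(2d + 1) + 2g + (2q + 1) = 2d + 2g + 2q + 2
= 2(d + g + q + 1).
Since d + g + q + 1 is an integer, the sum is of the form 2k for an integer k.

2(d + g + q + 1)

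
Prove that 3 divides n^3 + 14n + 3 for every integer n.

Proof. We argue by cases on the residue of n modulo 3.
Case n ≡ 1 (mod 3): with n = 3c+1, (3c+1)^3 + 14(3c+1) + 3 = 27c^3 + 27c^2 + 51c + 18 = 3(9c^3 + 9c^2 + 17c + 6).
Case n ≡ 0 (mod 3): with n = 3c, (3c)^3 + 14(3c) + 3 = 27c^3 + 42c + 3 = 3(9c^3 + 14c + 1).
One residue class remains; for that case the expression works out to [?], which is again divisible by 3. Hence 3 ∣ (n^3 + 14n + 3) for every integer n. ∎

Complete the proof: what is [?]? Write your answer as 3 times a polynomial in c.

3(9c^3 + 18c^2 + 26c + 13)

The residues treated are {1, 0}, so the missing case is n ≡ 2 (mod 3); write n = 3c+2.
Then (3c+2)^3 + 14(3c+2) + 3 = 27c^3 + 54c^2 + 78c + 39 = 3(9c^3 + 18c^2 + 26c + 13).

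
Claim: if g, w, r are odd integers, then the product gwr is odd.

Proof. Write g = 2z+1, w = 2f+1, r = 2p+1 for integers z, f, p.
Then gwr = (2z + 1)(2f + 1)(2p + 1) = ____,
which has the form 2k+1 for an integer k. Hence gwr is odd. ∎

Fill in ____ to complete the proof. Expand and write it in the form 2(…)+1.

(2z + 1)(2f + 1)(2p + 1) = 8fpz + 4fp + 4fz + 2f + 4pz + 2p + 2z + 1
= 2(4fpz + 2fp + 2fz + f + 2pz + p + z) + 1.
Since 4fpz + 2fp + 2fz + f + 2pz + p + z is an integer, the product is of the form 2k+1 for an integer k.

2(4fpz + 2fp + 2fz + f + 2pz + p + z) + 1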